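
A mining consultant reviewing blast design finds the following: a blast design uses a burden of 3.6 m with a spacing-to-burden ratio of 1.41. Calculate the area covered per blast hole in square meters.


First, find the spacing:
Spacing = burden * ratio = 3.6 * 1.41
= 5.076 m
Then, calculate the area:
Area = burden * spacing = 3.6 * 5.076
= 18.2736 m^2

18.2736 m^2


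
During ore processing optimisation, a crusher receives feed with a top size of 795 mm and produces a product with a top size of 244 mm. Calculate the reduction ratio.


3.2582

Reduction ratio = feed size / product size
= 795 / 244
= 3.2582


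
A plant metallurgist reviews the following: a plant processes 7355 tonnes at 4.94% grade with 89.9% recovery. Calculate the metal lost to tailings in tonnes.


Total metal in feed:
= 7355 * 4.94 / 100 = 363.337 tonnes
Metal recovered:
= 363.337 * 89.9 / 100 = 326.639963 tonnes
Metal lost to tailings:
= 363.337 - 326.639963
= 36.697 tonnes

36.697 tonnes


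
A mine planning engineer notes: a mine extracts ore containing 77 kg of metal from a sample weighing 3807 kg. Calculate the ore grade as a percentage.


Ore grade = (metal mass / ore mass) * 100
= (77 / 3807) * 100
= 0.02022589966 * 100
= 2.0226%

2.0226%


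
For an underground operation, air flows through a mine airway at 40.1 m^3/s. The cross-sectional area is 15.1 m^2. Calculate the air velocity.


Velocity = flow rate / cross-sectional area
= 40.1 / 15.1
= 2.6556 m/s

2.6556 m/s


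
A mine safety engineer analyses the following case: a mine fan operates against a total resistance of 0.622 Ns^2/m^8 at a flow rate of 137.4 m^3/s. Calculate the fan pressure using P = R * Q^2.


Compute Q^2:
Q^2 = 137.4^2 = 18878.76
Compute pressure:
P = R * Q^2 = 0.622 * 18878.76
= 11742.5887 Pa

11742.5887 Pa


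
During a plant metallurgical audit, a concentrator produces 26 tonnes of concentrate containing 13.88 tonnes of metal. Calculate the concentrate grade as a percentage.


53.3846%

Grade = (metal in concentrate / concentrate mass) * 100
= (13.88 / 26) * 100
= 0.5338461538 * 100
= 53.3846%


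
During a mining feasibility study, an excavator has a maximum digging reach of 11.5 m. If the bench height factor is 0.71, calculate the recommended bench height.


Bench height = reach * factor
= 11.5 * 0.71
= 8.165 m

8.165 m


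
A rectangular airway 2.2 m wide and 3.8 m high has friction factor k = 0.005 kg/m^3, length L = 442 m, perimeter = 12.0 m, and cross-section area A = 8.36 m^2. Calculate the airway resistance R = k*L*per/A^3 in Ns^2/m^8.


Compute the numerator:
k * L * per = 0.005 * 442 * 12.0
= 26.52
Compute the denominator:
A^3 = 8.36^3 = 584.277056
Resistance:
R = 26.52 / 584.277056
= 0.0454 Ns^2/m^8

0.0454 Ns^2/m^8


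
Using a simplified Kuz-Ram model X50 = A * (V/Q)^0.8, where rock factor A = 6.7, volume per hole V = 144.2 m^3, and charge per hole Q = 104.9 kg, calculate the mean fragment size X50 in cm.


8.6422 cm

Compute V/Q:
V/Q = 144.2 / 104.9 = 1.374642517
Raise to the power 0.8:
(V/Q)^0.8 = 1.374642517^0.8 = 1.289887451
Multiply by A:
X50 = 6.7 * 1.289887451
= 8.6422 cm


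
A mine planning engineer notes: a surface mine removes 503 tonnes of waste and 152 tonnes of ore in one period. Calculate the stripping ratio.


Stripping ratio = waste tonnage / ore tonnage
= 503 / 152
= 3.3092

3.3092


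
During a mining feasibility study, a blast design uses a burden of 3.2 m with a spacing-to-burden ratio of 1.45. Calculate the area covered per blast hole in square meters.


First, find the spacing:
Spacing = burden * ratio = 3.2 * 1.45
= 4.64 m
Then, calculate the area:
Area = burden * spacing = 3.2 * 4.64
= 14.848 m^2

14.848 m^2


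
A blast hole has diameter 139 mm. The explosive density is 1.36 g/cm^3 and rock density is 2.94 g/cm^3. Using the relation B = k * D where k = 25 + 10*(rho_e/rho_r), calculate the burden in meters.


4.118 m

First, compute k:
rho_e / rho_r = 1.36 / 2.94 = 0.462585034
k = 25 + 10 * 0.462585034 = 29.62585034
Then, compute burden:
B = k * D / 1000 = 29.62585034 * 139 / 1000
= 4117.993197 / 1000
= 4.118 m


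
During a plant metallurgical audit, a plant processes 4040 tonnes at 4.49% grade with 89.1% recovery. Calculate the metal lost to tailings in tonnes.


19.7722 tonnes

Total metal in feed:
= 4040 * 4.49 / 100 = 181.396 tonnes
Metal recovered:
= 181.396 * 89.1 / 100 = 161.623836 tonnes
Metal lost to tailings:
= 181.396 - 161.623836
= 19.7722 tonnes


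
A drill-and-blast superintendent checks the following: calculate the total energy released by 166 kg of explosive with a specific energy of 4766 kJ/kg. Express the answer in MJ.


791.156 MJ

Energy = mass * specific_energy / 1000
= 166 * 4766 / 1000
= 791156 / 1000
= 791.156 MJ


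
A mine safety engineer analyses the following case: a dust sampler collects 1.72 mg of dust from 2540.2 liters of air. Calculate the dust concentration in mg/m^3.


0.6771 mg/m^3

Convert liters to m^3: 1 m^3 = 1000 L
Concentration = mass / volume * 1000
= 1.72 / 2540.2 * 1000
= 0.0006771120384 * 1000
= 0.6771 mg/m^3


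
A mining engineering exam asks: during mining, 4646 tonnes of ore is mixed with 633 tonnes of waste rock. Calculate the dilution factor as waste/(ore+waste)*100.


11.9909%

Total material = ore + waste
= 4646 + 633 = 5279 tonnes
Dilution = waste / total * 100
= 633 / 5279 * 100
= 0.1199090737 * 100
= 11.9909%


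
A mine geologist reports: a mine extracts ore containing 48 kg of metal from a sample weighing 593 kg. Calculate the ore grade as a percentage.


Ore grade = (metal mass / ore mass) * 100
= (48 / 593) * 100
= 0.08094435076 * 100
= 8.0944%

8.0944%


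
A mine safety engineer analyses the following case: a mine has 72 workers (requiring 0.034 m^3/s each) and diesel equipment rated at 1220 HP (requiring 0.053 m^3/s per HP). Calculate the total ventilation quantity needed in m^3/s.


Airflow for workers:
Q_people = 72 * 0.034 = 2.448 m^3/s
Airflow for diesel equipment:
Q_diesel = 1220 * 0.053 = 64.66 m^3/s
Total ventilation:
Q_total = 2.448 + 64.66
= 67.108 m^3/s

67.108 m^3/s


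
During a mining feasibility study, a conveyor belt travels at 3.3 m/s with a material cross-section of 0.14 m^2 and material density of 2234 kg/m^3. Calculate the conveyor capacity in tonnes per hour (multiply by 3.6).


3715.5888 t/h

Volumetric flow = speed * area
= 3.3 * 0.14 = 0.462 m^3/s
Mass flow = volumetric * density
= 0.462 * 2234 = 1032.108 kg/s
Convert to t/h: multiply by 3.6
Capacity = 1032.108 * 3.6
= 3715.5888 t/h


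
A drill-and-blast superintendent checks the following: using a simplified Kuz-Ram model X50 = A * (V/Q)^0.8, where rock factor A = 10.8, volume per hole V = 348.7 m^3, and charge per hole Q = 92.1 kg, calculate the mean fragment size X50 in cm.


31.3312 cm

Compute V/Q:
V/Q = 348.7 / 92.1 = 3.786102063
Raise to the power 0.8:
(V/Q)^0.8 = 3.786102063^0.8 = 2.901040914
Multiply by A:
X50 = 10.8 * 2.901040914
= 31.3312 cm


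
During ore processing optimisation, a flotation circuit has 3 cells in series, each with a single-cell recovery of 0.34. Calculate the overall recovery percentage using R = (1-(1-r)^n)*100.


71.2504%

Complement of single-cell recovery:
1 - r = 1 - 0.34 = 0.66
Raise to power n:
(1 - r)^3 = 0.66^3 = 0.287496
Overall recovery:
R = (1 - 0.287496) * 100
= 71.2504%


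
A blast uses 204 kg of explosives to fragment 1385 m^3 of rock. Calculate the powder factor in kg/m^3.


0.1473 kg/m^3

Powder factor = explosive mass / rock volume
= 204 / 1385
= 0.1473 kg/m^3


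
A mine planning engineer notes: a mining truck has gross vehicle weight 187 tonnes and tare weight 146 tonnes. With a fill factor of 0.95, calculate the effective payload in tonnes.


38.95 tonnes

Maximum payload = gross - tare
= 187 - 146 = 41 tonnes
Effective payload = max payload * fill factor
= 41 * 0.95
= 38.95 tonnes


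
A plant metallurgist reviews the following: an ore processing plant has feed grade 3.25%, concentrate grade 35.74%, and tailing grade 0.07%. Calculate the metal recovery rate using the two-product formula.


Using the two-product formula:
R = 100 * c * (f - t) / (f * (c - t))
Numerator = 100 * 35.74 * (3.25 - 0.07)
= 100 * 35.74 * 3.18
= 11365.32
Denominator = 3.25 * (35.74 - 0.07)
= 3.25 * 35.67
= 115.9275
R = 11365.32 / 115.9275
= 98.0382%

98.0382%


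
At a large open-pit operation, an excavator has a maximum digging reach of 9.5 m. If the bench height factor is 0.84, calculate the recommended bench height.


7.98 m

Bench height = reach * factor
= 9.5 * 0.84
= 7.98 m


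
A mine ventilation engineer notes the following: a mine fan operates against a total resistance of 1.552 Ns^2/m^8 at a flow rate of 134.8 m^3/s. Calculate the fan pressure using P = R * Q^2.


Compute Q^2:
Q^2 = 134.8^2 = 18171.04
Compute pressure:
P = R * Q^2 = 1.552 * 18171.04
= 28201.4541 Pa

28201.4541 Pa


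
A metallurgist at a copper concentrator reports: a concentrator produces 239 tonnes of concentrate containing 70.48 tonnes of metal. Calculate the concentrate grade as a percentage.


29.4895%

Grade = (metal in concentrate / concentrate mass) * 100
= (70.48 / 239) * 100
= 0.2948953975 * 100
= 29.4895%


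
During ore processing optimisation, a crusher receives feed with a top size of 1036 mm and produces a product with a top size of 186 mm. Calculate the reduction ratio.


5.5699

Reduction ratio = feed size / product size
= 1036 / 186
= 5.5699


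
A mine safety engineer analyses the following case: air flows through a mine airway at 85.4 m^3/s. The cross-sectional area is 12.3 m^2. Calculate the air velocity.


Velocity = flow rate / cross-sectional area
= 85.4 / 12.3
= 6.9431 m/s

6.9431 m/s


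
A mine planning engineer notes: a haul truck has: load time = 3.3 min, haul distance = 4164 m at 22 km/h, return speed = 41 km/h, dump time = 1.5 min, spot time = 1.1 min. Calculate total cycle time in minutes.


23.35 min

Convert haul speed to m/min: 22 * 1000/60 = 366.6666667 m/min
Haul time = 4164 / 366.6666667 = 11.35636364 min
Convert return speed to m/min: 41 * 1000/60 = 683.3333333 m/min
Return time = 4164 / 683.3333333 = 6.093658537 min
Total cycle time:
= 3.3 + 11.35636364 + 1.5 + 6.093658537 + 1.1
= 23.35 min


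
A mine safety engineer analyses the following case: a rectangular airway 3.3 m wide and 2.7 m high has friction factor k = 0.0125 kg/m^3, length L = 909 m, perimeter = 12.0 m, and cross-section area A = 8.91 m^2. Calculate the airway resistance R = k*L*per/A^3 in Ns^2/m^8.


Compute the numerator:
k * L * per = 0.0125 * 909 * 12.0
= 136.35
Compute the denominator:
A^3 = 8.91^3 = 707.347971
Resistance:
R = 136.35 / 707.347971
= 0.1928 Ns^2/m^8

0.1928 Ns^2/m^8


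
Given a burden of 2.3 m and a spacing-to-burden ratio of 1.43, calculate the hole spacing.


3.289 m

Spacing = burden * ratio
= 2.3 * 1.43
= 3.289 m


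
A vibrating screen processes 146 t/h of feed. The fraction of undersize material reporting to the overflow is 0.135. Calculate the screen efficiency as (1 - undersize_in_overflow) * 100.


Screen efficiency = (1 - fraction of undersize in overflow) * 100
= (1 - 0.135) * 100
= 0.865 * 100
= 86.5%

86.5%


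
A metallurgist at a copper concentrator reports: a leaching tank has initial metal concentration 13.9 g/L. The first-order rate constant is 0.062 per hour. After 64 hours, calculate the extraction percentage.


Compute the exponent:
-k * t = -0.062 * 64 = -3.968
Remaining concentration:
C = 13.9 * exp(-3.968)
= 13.9 * 0.01891121777
= 0.2628659271 g/L
Extracted = 13.9 - 0.2628659271 = 13.63713407 g/L
Extraction % = 13.63713407 / 13.9 * 100
= 98.1089%

98.1089%


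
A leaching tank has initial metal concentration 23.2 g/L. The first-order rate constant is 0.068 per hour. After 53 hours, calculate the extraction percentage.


Compute the exponent:
-k * t = -0.068 * 53 = -3.604
Remaining concentration:
C = 23.2 * exp(-3.604)
= 23.2 * 0.02721464586
= 0.6313797839 g/L
Extracted = 23.2 - 0.6313797839 = 22.56862022 g/L
Extraction % = 22.56862022 / 23.2 * 100
= 97.2785%

97.2785%


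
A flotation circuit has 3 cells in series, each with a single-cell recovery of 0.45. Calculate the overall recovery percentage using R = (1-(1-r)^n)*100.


Complement of single-cell recovery:
1 - r = 1 - 0.45 = 0.55
Raise to power n:
(1 - r)^3 = 0.55^3 = 0.166375
Overall recovery:
R = (1 - 0.166375) * 100
= 83.3625%

83.3625%


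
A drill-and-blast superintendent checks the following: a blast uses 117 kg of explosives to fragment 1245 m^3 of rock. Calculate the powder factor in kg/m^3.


Powder factor = explosive mass / rock volume
= 117 / 1245
= 0.094 kg/m^3

0.094 kg/m^3


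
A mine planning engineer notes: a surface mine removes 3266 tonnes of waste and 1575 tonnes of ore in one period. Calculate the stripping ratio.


2.0737

Stripping ratio = waste tonnage / ore tonnage
= 3266 / 1575
= 2.0737


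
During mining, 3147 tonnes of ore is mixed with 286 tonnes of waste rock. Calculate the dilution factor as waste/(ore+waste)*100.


Total material = ore + waste
= 3147 + 286 = 3433 tonnes
Dilution = waste / total * 100
= 286 / 3433 * 100
= 0.08330905913 * 100
= 8.3309%

8.3309%


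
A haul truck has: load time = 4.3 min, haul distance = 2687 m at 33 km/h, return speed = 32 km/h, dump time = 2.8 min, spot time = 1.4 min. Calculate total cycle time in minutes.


Convert haul speed to m/min: 33 * 1000/60 = 550 m/min
Haul time = 2687 / 550 = 4.885454545 min
Convert return speed to m/min: 32 * 1000/60 = 533.3333333 m/min
Return time = 2687 / 533.3333333 = 5.038125 min
Total cycle time:
= 4.3 + 4.885454545 + 2.8 + 5.038125 + 1.4
= 18.4236 min

18.4236 min


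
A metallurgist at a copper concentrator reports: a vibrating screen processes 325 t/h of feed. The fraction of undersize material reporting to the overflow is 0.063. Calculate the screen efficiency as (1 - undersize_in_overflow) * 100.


Screen efficiency = (1 - fraction of undersize in overflow) * 100
= (1 - 0.063) * 100
= 0.937 * 100
= 93.7%

93.7%


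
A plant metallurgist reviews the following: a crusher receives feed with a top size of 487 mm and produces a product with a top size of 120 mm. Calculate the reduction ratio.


4.0583

Reduction ratio = feed size / product size
= 487 / 120
= 4.0583


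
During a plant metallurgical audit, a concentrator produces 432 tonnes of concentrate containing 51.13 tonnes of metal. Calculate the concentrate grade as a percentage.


11.8356%

Grade = (metal in concentrate / concentrate mass) * 100
= (51.13 / 432) * 100
= 0.1183564815 * 100
= 11.8356%


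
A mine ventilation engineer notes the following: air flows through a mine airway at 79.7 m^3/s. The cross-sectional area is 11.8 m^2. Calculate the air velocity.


Velocity = flow rate / cross-sectional area
= 79.7 / 11.8
= 6.7542 m/s

6.7542 m/s


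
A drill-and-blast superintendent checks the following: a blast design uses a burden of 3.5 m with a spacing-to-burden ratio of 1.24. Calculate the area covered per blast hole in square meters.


15.19 m^2

First, find the spacing:
Spacing = burden * ratio = 3.5 * 1.24
= 4.34 m
Then, calculate the area:
Area = burden * spacing = 3.5 * 4.34
= 15.19 m^2


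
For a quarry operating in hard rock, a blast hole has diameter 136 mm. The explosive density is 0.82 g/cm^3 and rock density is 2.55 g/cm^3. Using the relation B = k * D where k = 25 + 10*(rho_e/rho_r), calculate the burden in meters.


3.8373 m

First, compute k:
rho_e / rho_r = 0.82 / 2.55 = 0.3215686275
k = 25 + 10 * 0.3215686275 = 28.21568627
Then, compute burden:
B = k * D / 1000 = 28.21568627 * 136 / 1000
= 3837.333333 / 1000
= 3.8373 m


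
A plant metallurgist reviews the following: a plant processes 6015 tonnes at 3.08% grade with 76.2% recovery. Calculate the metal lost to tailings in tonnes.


44.0924 tonnes

Total metal in feed:
= 6015 * 3.08 / 100 = 185.262 tonnes
Metal recovered:
= 185.262 * 76.2 / 100 = 141.169644 tonnes
Metal lost to tailings:
= 185.262 - 141.169644
= 44.0924 tonnes


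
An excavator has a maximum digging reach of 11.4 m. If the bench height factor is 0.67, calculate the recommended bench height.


Bench height = reach * factor
= 11.4 * 0.67
= 7.638 m

7.638 m


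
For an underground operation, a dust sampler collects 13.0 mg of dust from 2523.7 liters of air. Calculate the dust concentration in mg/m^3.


Convert liters to m^3: 1 m^3 = 1000 L
Concentration = mass / volume * 1000
= 13.0 / 2523.7 * 1000
= 0.005151166937 * 1000
= 5.1512 mg/m^3

5.1512 mg/m^3


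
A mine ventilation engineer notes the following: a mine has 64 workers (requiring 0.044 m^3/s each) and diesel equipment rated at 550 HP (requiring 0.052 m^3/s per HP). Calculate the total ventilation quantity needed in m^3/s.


Airflow for workers:
Q_people = 64 * 0.044 = 2.816 m^3/s
Airflow for diesel equipment:
Q_diesel = 550 * 0.052 = 28.6 m^3/s
Total ventilation:
Q_total = 2.816 + 28.6
= 31.416 m^3/s

31.416 m^3/s


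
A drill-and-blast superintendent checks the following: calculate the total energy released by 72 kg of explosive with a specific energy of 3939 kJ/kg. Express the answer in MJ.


283.608 MJ

Energy = mass * specific_energy / 1000
= 72 * 3939 / 1000
= 283608 / 1000
= 283.608 MJ


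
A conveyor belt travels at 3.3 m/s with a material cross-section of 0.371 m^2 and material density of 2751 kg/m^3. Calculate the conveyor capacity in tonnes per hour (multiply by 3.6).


Volumetric flow = speed * area
= 3.3 * 0.371 = 1.2243 m^3/s
Mass flow = volumetric * density
= 1.2243 * 2751 = 3368.0493 kg/s
Convert to t/h: multiply by 3.6
Capacity = 3368.0493 * 3.6
= 12124.9775 t/h

12124.9775 t/h


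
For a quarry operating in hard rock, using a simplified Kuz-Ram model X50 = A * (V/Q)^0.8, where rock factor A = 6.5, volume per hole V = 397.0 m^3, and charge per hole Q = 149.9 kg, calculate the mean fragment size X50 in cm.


14.1679 cm

Compute V/Q:
V/Q = 397.0 / 149.9 = 2.648432288
Raise to the power 0.8:
(V/Q)^0.8 = 2.648432288^0.8 = 2.179671768
Multiply by A:
X50 = 6.5 * 2.179671768
= 14.1679 cm


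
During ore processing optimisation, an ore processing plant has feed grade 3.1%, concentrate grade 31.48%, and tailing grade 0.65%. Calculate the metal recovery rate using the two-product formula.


80.6985%

Using the two-product formula:
R = 100 * c * (f - t) / (f * (c - t))
Numerator = 100 * 31.48 * (3.1 - 0.65)
= 100 * 31.48 * 2.45
= 7712.6
Denominator = 3.1 * (31.48 - 0.65)
= 3.1 * 30.83
= 95.573
R = 7712.6 / 95.573
= 80.6985%


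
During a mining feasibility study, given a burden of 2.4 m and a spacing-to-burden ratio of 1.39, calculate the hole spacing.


3.336 m

Spacing = burden * ratio
= 2.4 * 1.39
= 3.336 m


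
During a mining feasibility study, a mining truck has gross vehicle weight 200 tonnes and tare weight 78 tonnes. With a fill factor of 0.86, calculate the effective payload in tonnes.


Maximum payload = gross - tare
= 200 - 78 = 122 tonnes
Effective payload = max payload * fill factor
= 122 * 0.86
= 104.92 tonnes

104.92 tonnes


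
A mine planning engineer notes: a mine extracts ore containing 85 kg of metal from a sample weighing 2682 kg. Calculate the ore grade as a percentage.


3.1693%

Ore grade = (metal mass / ore mass) * 100
= (85 / 2682) * 100
= 0.03169276659 * 100
= 3.1693%


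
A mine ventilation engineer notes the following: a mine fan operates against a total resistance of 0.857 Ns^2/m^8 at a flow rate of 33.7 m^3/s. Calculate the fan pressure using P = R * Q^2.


973.2863 Pa

Compute Q^2:
Q^2 = 33.7^2 = 1135.69
Compute pressure:
P = R * Q^2 = 0.857 * 1135.69
= 973.2863 Pa


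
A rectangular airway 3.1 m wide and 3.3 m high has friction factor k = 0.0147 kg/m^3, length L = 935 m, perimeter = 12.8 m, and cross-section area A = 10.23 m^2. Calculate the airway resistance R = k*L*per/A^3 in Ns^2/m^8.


0.1643 Ns^2/m^8

Compute the numerator:
k * L * per = 0.0147 * 935 * 12.8
= 175.9296
Compute the denominator:
A^3 = 10.23^3 = 1070.599167
Resistance:
R = 175.9296 / 1070.599167
= 0.1643 Ns^2/m^8


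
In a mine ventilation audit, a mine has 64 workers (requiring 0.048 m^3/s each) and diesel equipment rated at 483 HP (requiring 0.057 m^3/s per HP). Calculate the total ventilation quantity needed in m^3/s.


Airflow for workers:
Q_people = 64 * 0.048 = 3.072 m^3/s
Airflow for diesel equipment:
Q_diesel = 483 * 0.057 = 27.531 m^3/s
Total ventilation:
Q_total = 3.072 + 27.531
= 30.603 m^3/s

30.603 m^3/s


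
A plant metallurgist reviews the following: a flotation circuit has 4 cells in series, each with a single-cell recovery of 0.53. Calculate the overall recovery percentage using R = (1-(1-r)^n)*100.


95.1203%

Complement of single-cell recovery:
1 - r = 1 - 0.53 = 0.47
Raise to power n:
(1 - r)^4 = 0.47^4 = 0.04879681
Overall recovery:
R = (1 - 0.04879681) * 100
= 95.1203%


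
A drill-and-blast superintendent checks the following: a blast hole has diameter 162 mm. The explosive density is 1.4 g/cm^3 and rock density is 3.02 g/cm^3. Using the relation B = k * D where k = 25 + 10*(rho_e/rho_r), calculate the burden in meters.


First, compute k:
rho_e / rho_r = 1.4 / 3.02 = 0.4635761589
k = 25 + 10 * 0.4635761589 = 29.63576159
Then, compute burden:
B = k * D / 1000 = 29.63576159 * 162 / 1000
= 4800.993377 / 1000
= 4.801 m

4.801 m


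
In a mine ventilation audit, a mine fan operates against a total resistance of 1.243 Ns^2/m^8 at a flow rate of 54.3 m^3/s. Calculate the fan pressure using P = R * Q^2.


Compute Q^2:
Q^2 = 54.3^2 = 2948.49
Compute pressure:
P = R * Q^2 = 1.243 * 2948.49
= 3664.9731 Pa

3664.9731 Pa


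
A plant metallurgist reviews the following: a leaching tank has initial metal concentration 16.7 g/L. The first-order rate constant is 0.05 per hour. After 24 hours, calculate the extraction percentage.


Compute the exponent:
-k * t = -0.05 * 24 = -1.2
Remaining concentration:
C = 16.7 * exp(-1.2)
= 16.7 * 0.3011942119
= 5.029943339 g/L
Extracted = 16.7 - 5.029943339 = 11.67005666 g/L
Extraction % = 11.67005666 / 16.7 * 100
= 69.8806%

69.8806%


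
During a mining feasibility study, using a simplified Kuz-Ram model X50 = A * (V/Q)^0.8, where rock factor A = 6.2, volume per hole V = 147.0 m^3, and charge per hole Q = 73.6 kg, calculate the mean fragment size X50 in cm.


10.7831 cm

Compute V/Q:
V/Q = 147.0 / 73.6 = 1.997282609
Raise to the power 0.8:
(V/Q)^0.8 = 1.997282609^0.8 = 1.739208368
Multiply by A:
X50 = 6.2 * 1.739208368
= 10.7831 cm


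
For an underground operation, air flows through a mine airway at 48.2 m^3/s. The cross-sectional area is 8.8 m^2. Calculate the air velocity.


5.4773 m/s

Velocity = flow rate / cross-sectional area
= 48.2 / 8.8
= 5.4773 m/s


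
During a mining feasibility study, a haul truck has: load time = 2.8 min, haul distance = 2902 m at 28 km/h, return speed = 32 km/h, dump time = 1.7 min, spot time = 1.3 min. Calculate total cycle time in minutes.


17.4598 min

Convert haul speed to m/min: 28 * 1000/60 = 466.6666667 m/min
Haul time = 2902 / 466.6666667 = 6.218571429 min
Convert return speed to m/min: 32 * 1000/60 = 533.3333333 m/min
Return time = 2902 / 533.3333333 = 5.44125 min
Total cycle time:
= 2.8 + 6.218571429 + 1.7 + 5.44125 + 1.3
= 17.4598 min


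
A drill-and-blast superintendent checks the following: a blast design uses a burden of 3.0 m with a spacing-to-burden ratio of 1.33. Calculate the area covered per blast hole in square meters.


11.97 m^2

First, find the spacing:
Spacing = burden * ratio = 3.0 * 1.33
= 3.99 m
Then, calculate the area:
Area = burden * spacing = 3.0 * 3.99
= 11.97 m^2


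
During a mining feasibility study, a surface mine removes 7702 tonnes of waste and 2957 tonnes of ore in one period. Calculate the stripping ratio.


Stripping ratio = waste tonnage / ore tonnage
= 7702 / 2957
= 2.6047

2.6047


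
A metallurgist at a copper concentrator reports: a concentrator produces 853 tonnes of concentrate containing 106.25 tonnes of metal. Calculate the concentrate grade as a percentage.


Grade = (metal in concentrate / concentrate mass) * 100
= (106.25 / 853) * 100
= 0.1245603751 * 100
= 12.456%

12.456%


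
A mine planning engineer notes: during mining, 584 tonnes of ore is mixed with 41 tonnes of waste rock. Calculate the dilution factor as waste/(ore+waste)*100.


Total material = ore + waste
= 584 + 41 = 625 tonnes
Dilution = waste / total * 100
= 41 / 625 * 100
= 0.0656 * 100
= 6.56%

6.56%


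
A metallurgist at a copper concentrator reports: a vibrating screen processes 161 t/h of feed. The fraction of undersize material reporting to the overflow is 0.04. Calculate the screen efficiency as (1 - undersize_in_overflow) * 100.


96.0%

Screen efficiency = (1 - fraction of undersize in overflow) * 100
= (1 - 0.04) * 100
= 0.96 * 100
= 96.0%


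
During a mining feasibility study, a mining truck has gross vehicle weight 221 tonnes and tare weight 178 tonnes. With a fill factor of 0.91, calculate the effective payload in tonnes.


Maximum payload = gross - tare
= 221 - 178 = 43 tonnes
Effective payload = max payload * fill factor
= 43 * 0.91
= 39.13 tonnes

39.13 tonnes


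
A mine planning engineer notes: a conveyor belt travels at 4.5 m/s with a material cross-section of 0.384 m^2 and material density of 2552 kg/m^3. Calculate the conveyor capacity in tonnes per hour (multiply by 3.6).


Volumetric flow = speed * area
= 4.5 * 0.384 = 1.728 m^3/s
Mass flow = volumetric * density
= 1.728 * 2552 = 4409.856 kg/s
Convert to t/h: multiply by 3.6
Capacity = 4409.856 * 3.6
= 15875.4816 t/h

15875.4816 t/h


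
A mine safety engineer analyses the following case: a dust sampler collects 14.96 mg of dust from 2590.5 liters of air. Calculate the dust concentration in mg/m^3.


Convert liters to m^3: 1 m^3 = 1000 L
Concentration = mass / volume * 1000
= 14.96 / 2590.5 * 1000
= 0.005774946921 * 1000
= 5.7749 mg/m^3

5.7749 mg/m^3


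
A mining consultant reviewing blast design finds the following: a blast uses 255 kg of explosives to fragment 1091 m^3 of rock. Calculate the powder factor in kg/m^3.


0.2337 kg/m^3

Powder factor = explosive mass / rock volume
= 255 / 1091
= 0.2337 kg/m^3


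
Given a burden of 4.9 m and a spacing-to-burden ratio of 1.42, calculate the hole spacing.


6.958 m

Spacing = burden * ratio
= 4.9 * 1.42
= 6.958 m


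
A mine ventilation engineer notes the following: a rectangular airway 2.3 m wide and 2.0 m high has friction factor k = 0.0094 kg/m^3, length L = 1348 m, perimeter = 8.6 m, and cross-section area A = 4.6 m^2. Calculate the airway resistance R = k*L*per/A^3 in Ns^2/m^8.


1.1195 Ns^2/m^8

Compute the numerator:
k * L * per = 0.0094 * 1348 * 8.6
= 108.97232
Compute the denominator:
A^3 = 4.6^3 = 97.336
Resistance:
R = 108.97232 / 97.336
= 1.1195 Ns^2/m^8


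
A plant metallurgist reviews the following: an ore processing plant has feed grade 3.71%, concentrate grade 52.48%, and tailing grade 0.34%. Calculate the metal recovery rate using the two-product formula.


91.4279%

Using the two-product formula:
R = 100 * c * (f - t) / (f * (c - t))
Numerator = 100 * 52.48 * (3.71 - 0.34)
= 100 * 52.48 * 3.37
= 17685.76
Denominator = 3.71 * (52.48 - 0.34)
= 3.71 * 52.14
= 193.4394
R = 17685.76 / 193.4394
= 91.4279%


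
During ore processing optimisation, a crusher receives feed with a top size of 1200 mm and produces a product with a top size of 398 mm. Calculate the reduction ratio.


Reduction ratio = feed size / product size
= 1200 / 398
= 3.0151

3.0151


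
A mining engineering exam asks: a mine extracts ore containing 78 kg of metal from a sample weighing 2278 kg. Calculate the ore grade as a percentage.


3.4241%

Ore grade = (metal mass / ore mass) * 100
= (78 / 2278) * 100
= 0.0342405619 * 100
= 3.4241%


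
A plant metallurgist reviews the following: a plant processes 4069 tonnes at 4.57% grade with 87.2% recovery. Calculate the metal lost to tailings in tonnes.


23.802 tonnes

Total metal in feed:
= 4069 * 4.57 / 100 = 185.9533 tonnes
Metal recovered:
= 185.9533 * 87.2 / 100 = 162.1512776 tonnes
Metal lost to tailings:
= 185.9533 - 162.1512776
= 23.802 tonnes


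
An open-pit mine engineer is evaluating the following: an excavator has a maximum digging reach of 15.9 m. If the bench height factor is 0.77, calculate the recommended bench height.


12.243 m

Bench height = reach * factor
= 15.9 * 0.77
= 12.243 m


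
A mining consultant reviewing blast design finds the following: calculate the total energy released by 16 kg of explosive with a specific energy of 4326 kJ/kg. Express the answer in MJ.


69.216 MJ

Energy = mass * specific_energy / 1000
= 16 * 4326 / 1000
= 69216 / 1000
= 69.216 MJ


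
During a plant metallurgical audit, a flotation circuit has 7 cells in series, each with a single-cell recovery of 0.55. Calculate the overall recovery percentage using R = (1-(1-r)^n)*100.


Complement of single-cell recovery:
1 - r = 1 - 0.55 = 0.45
Raise to power n:
(1 - r)^7 = 0.45^7 = 0.003736694531
Overall recovery:
R = (1 - 0.003736694531) * 100
= 99.6263%

99.6263%


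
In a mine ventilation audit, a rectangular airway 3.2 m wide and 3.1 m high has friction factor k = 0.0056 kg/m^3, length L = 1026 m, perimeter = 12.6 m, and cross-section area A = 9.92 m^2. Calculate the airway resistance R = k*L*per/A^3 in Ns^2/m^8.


0.0742 Ns^2/m^8

Compute the numerator:
k * L * per = 0.0056 * 1026 * 12.6
= 72.39456
Compute the denominator:
A^3 = 9.92^3 = 976.191488
Resistance:
R = 72.39456 / 976.191488
= 0.0742 Ns^2/m^8


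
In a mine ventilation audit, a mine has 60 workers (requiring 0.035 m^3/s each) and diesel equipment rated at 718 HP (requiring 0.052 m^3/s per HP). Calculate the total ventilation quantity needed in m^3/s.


39.436 m^3/s

Airflow for workers:
Q_people = 60 * 0.035 = 2.1 m^3/s
Airflow for diesel equipment:
Q_diesel = 718 * 0.052 = 37.336 m^3/s
Total ventilation:
Q_total = 2.1 + 37.336
= 39.436 m^3/s


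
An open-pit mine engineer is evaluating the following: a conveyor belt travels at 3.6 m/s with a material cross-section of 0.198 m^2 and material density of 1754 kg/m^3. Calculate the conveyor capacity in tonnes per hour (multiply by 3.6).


Volumetric flow = speed * area
= 3.6 * 0.198 = 0.7128 m^3/s
Mass flow = volumetric * density
= 0.7128 * 1754 = 1250.2512 kg/s
Convert to t/h: multiply by 3.6
Capacity = 1250.2512 * 3.6
= 4500.9043 t/h

4500.9043 t/h


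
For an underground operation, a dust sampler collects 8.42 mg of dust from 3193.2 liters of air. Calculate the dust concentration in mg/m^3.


2.6369 mg/m^3

Convert liters to m^3: 1 m^3 = 1000 L
Concentration = mass / volume * 1000
= 8.42 / 3193.2 * 1000
= 0.002636853313 * 1000
= 2.6369 mg/m^3


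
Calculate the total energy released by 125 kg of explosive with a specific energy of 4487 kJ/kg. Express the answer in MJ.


Energy = mass * specific_energy / 1000
= 125 * 4487 / 1000
= 560875 / 1000
= 560.875 MJ

560.875 MJ


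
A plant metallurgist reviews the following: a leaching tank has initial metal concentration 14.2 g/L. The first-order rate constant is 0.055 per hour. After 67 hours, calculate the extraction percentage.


97.4903%

Compute the exponent:
-k * t = -0.055 * 67 = -3.685
Remaining concentration:
C = 14.2 * exp(-3.685)
= 14.2 * 0.02509717472
= 0.3563798811 g/L
Extracted = 14.2 - 0.3563798811 = 13.84362012 g/L
Extraction % = 13.84362012 / 14.2 * 100
= 97.4903%


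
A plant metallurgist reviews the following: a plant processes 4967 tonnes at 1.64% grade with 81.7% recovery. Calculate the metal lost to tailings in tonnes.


14.907 tonnes

Total metal in feed:
= 4967 * 1.64 / 100 = 81.4588 tonnes
Metal recovered:
= 81.4588 * 81.7 / 100 = 66.5518396 tonnes
Metal lost to tailings:
= 81.4588 - 66.5518396
= 14.907 tonnes


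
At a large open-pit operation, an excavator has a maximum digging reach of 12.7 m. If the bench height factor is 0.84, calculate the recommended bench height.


10.668 m

Bench height = reach * factor
= 12.7 * 0.84
= 10.668 m


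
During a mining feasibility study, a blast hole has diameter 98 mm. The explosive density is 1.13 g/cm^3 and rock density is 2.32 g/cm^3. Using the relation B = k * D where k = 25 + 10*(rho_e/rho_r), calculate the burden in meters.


2.9273 m

First, compute k:
rho_e / rho_r = 1.13 / 2.32 = 0.4870689655
k = 25 + 10 * 0.4870689655 = 29.87068966
Then, compute burden:
B = k * D / 1000 = 29.87068966 * 98 / 1000
= 2927.327586 / 1000
= 2.9273 m


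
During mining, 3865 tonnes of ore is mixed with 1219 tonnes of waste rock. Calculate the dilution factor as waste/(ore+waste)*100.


23.9772%

Total material = ore + waste
= 3865 + 1219 = 5084 tonnes
Dilution = waste / total * 100
= 1219 / 5084 * 100
= 0.2397718332 * 100
= 23.9772%


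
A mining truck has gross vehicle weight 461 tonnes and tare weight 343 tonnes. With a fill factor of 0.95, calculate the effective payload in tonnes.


Maximum payload = gross - tare
= 461 - 343 = 118 tonnes
Effective payload = max payload * fill factor
= 118 * 0.95
= 112.1 tonnes

112.1 tonnes


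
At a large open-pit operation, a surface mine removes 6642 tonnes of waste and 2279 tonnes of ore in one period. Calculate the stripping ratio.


2.9144

Stripping ratio = waste tonnage / ore tonnage
= 6642 / 2279
= 2.9144


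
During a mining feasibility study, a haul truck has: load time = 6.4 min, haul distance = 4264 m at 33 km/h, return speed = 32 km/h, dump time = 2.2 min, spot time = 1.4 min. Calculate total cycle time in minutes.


25.7477 min

Convert haul speed to m/min: 33 * 1000/60 = 550 m/min
Haul time = 4264 / 550 = 7.752727273 min
Convert return speed to m/min: 32 * 1000/60 = 533.3333333 m/min
Return time = 4264 / 533.3333333 = 7.995 min
Total cycle time:
= 6.4 + 7.752727273 + 2.2 + 7.995 + 1.4
= 25.7477 min


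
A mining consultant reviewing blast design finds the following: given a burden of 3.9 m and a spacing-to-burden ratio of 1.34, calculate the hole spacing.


Spacing = burden * ratio
= 3.9 * 1.34
= 5.226 m

5.226 m


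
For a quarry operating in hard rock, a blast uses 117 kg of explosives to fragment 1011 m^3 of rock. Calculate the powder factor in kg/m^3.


0.1157 kg/m^3

Powder factor = explosive mass / rock volume
= 117 / 1011
= 0.1157 kg/m^3


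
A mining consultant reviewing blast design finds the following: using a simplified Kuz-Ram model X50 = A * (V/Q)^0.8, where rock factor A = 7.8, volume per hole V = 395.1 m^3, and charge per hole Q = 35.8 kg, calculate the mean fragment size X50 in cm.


Compute V/Q:
V/Q = 395.1 / 35.8 = 11.03631285
Raise to the power 0.8:
(V/Q)^0.8 = 11.03631285^0.8 = 6.827460598
Multiply by A:
X50 = 7.8 * 6.827460598
= 53.2542 cm

53.2542 cm


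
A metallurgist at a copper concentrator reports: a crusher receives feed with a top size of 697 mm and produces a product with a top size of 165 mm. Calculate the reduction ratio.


Reduction ratio = feed size / product size
= 697 / 165
= 4.2242

4.2242


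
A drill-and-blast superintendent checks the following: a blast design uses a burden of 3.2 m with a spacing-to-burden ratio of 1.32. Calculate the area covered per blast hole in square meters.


13.5168 m^2

First, find the spacing:
Spacing = burden * ratio = 3.2 * 1.32
= 4.224 m
Then, calculate the area:
Area = burden * spacing = 3.2 * 4.224
= 13.5168 m^2


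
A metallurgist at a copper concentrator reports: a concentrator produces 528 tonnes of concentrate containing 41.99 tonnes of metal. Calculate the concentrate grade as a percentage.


Grade = (metal in concentrate / concentrate mass) * 100
= (41.99 / 528) * 100
= 0.07952651515 * 100
= 7.9527%

7.9527%


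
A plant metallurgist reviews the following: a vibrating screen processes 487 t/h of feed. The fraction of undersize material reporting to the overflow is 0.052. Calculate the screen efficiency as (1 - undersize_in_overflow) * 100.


94.8%

Screen efficiency = (1 - fraction of undersize in overflow) * 100
= (1 - 0.052) * 100
= 0.948 * 100
= 94.8%


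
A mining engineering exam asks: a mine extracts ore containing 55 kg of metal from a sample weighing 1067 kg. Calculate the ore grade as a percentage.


Ore grade = (metal mass / ore mass) * 100
= (55 / 1067) * 100
= 0.05154639175 * 100
= 5.1546%

5.1546%


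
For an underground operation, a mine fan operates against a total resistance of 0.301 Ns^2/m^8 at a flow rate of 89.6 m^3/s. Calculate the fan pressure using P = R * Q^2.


2416.4762 Pa

Compute Q^2:
Q^2 = 89.6^2 = 8028.16
Compute pressure:
P = R * Q^2 = 0.301 * 8028.16
= 2416.4762 Pa


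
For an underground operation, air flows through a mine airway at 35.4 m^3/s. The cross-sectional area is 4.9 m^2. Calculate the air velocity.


7.2245 m/s

Velocity = flow rate / cross-sectional area
= 35.4 / 4.9
= 7.2245 m/s


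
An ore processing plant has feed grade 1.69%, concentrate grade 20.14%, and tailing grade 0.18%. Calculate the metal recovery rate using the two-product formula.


90.1549%

Using the two-product formula:
R = 100 * c * (f - t) / (f * (c - t))
Numerator = 100 * 20.14 * (1.69 - 0.18)
= 100 * 20.14 * 1.51
= 3041.14
Denominator = 1.69 * (20.14 - 0.18)
= 1.69 * 19.96
= 33.7324
R = 3041.14 / 33.7324
= 90.1549%


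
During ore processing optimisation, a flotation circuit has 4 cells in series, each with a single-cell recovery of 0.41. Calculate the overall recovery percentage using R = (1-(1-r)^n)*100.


Complement of single-cell recovery:
1 - r = 1 - 0.41 = 0.59
Raise to power n:
(1 - r)^4 = 0.59^4 = 0.12117361
Overall recovery:
R = (1 - 0.12117361) * 100
= 87.8826%

87.8826%


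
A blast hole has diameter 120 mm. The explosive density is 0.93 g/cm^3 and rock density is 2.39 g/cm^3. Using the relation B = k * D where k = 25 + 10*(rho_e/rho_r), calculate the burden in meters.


3.4669 m

First, compute k:
rho_e / rho_r = 0.93 / 2.39 = 0.3891213389
k = 25 + 10 * 0.3891213389 = 28.89121339
Then, compute burden:
B = k * D / 1000 = 28.89121339 * 120 / 1000
= 3466.945607 / 1000
= 3.4669 m


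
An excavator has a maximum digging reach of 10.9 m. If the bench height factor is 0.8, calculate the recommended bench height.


Bench height = reach * factor
= 10.9 * 0.8
= 8.72 m

8.72 m


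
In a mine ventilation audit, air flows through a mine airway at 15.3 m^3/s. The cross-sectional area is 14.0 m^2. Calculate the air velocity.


1.0929 m/s

Velocity = flow rate / cross-sectional area
= 15.3 / 14.0
= 1.0929 m/s


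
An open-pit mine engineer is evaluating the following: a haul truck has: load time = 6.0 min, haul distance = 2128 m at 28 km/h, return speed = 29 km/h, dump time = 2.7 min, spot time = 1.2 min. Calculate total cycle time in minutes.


18.8628 min

Convert haul speed to m/min: 28 * 1000/60 = 466.6666667 m/min
Haul time = 2128 / 466.6666667 = 4.56 min
Convert return speed to m/min: 29 * 1000/60 = 483.3333333 m/min
Return time = 2128 / 483.3333333 = 4.402758621 min
Total cycle time:
= 6.0 + 4.56 + 2.7 + 4.402758621 + 1.2
= 18.8628 min


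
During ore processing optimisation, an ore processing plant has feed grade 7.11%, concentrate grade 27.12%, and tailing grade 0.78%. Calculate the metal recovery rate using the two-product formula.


Using the two-product formula:
R = 100 * c * (f - t) / (f * (c - t))
Numerator = 100 * 27.12 * (7.11 - 0.78)
= 100 * 27.12 * 6.33
= 17166.96
Denominator = 7.11 * (27.12 - 0.78)
= 7.11 * 26.34
= 187.2774
R = 17166.96 / 187.2774
= 91.6659%

91.6659%


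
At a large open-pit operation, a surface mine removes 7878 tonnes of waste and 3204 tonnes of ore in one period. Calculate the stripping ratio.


2.4588

Stripping ratio = waste tonnage / ore tonnage
= 7878 / 3204
= 2.4588


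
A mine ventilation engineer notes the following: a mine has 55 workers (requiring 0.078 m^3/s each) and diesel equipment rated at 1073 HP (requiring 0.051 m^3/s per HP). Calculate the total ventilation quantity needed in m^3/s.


59.013 m^3/s

Airflow for workers:
Q_people = 55 * 0.078 = 4.29 m^3/s
Airflow for diesel equipment:
Q_diesel = 1073 * 0.051 = 54.723 m^3/s
Total ventilation:
Q_total = 4.29 + 54.723
= 59.013 m^3/s
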